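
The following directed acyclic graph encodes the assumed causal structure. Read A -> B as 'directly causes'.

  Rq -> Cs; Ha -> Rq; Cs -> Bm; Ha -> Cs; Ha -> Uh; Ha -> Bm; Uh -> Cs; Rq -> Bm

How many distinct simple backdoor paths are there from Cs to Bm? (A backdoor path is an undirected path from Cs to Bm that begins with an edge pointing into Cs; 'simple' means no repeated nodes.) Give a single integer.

A backdoor path from Cs to Bm is any simple undirected path whose first edge points into Cs (i.e. leaves Cs via a parent).
Parents of Cs: {Ha, Rq, Uh}.
Enumerating:
  P1: Cs <- Ha -> Rq -> Bm
  P2: Cs <- Ha -> Bm
  P3: Cs <- Uh <- Ha -> Rq -> Bm
  P4: Cs <- Uh <- Ha -> Bm
  P5: Cs <- Rq <- Ha -> Bm
  P6: Cs <- Rq -> Bm
That exhausts the simple backdoor paths. Count: 6.

6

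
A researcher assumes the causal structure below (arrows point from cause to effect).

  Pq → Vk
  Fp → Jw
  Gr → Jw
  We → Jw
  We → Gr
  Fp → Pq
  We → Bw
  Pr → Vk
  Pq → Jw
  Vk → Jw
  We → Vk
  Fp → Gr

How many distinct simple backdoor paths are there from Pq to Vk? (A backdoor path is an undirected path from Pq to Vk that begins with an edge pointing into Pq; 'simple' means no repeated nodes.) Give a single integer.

7

A backdoor path from Pq to Vk is any simple undirected path whose first edge points into Pq (i.e. leaves Pq via a parent).
Parents of Pq: {Fp}.
Enumerating:
  P1: Pq <- Fp -> Gr <- We -> Vk
  P2: Pq <- Fp -> Gr <- We -> Jw <- Vk
  P3: Pq <- Fp -> Gr -> Jw <- We -> Vk
  P4: Pq <- Fp -> Gr -> Jw <- Vk
  P5: Pq <- Fp -> Jw <- We -> Vk
  P6: Pq <- Fp -> Jw <- Vk
  P7: Pq <- Fp -> Jw <- Gr <- We -> Vk
That exhausts the simple backdoor paths. Count: 7.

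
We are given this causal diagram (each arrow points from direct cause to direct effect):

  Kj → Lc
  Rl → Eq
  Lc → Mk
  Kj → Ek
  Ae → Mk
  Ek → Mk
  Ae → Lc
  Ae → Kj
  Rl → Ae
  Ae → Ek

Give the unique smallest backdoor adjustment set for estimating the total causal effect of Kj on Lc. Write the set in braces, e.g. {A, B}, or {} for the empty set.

{Ae}

Variables eligible for adjustment (non-descendants of Kj, excluding Kj and Lc): {Ae, Eq, Rl}.
Backdoor paths from Kj to Lc:
  P1: Kj <- Ae -> Ek -> Mk <- Lc
  P2: Kj <- Ae -> Lc
  P3: Kj <- Ae -> Mk <- Lc
The empty set is not sufficient: P2 (Kj <- Ae -> Lc) has no collider blocking it and no conditioned non-collider, so it is open.
Try {Ae}:
  P1: blocked at fork node Ae ∈ conditioning set.
  P2: blocked at fork node Ae ∈ conditioning set.
  P3: blocked at fork node Ae ∈ conditioning set.
{Ae} contains no descendant of Kj and blocks every backdoor path.
No other singleton works — e.g. {Rl} leaves P2 open — so {Ae} is the unique smallest valid adjustment set.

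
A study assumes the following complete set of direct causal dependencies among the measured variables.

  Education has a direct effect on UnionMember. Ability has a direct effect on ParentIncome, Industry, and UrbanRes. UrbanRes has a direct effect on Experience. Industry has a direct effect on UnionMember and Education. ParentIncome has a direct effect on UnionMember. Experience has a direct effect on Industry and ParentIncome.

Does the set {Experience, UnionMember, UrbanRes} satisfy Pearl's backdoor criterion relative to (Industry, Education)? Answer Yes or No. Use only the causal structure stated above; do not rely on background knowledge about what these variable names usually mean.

No

Backdoor paths from Industry to Education (paths whose first edge points into Industry):
  P1: Industry <- Ability -> UrbanRes -> Experience -> ParentIncome -> UnionMember <- Education
  P2: Industry <- Ability -> ParentIncome -> UnionMember <- Education
  P3: Industry <- Experience <- UrbanRes <- Ability -> ParentIncome -> UnionMember <- Education
  P4: Industry <- Experience -> ParentIncome -> UnionMember <- Education
Condition 1 (no descendant of Industry in the set): FAILS — UnionMember is a descendant of Industry.
Condition 2 (every backdoor path blocked by {Experience, UnionMember, UrbanRes}):
  P1: blocked at chain node UrbanRes ∈ conditioning set.
  P2: open — collider(s) UnionMember are conditioned on (or have a conditioned descendant) and no non-collider on the path is in the set.
  P3: blocked at chain node Experience ∈ conditioning set.
  P4: blocked at fork node Experience ∈ conditioning set.
{Experience, UnionMember, UrbanRes} does not satisfy the backdoor criterion.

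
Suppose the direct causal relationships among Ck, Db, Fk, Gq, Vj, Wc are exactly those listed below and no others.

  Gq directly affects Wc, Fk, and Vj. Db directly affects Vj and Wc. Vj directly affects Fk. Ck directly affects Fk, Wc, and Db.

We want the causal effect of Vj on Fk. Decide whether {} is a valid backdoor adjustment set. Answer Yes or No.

Backdoor paths from Vj to Fk (paths whose first edge points into Vj):
  P1: Vj <- Gq -> Fk
  P2: Vj <- Gq -> Wc <- Ck -> Fk
  P3: Vj <- Gq -> Wc <- Db <- Ck -> Fk
  P4: Vj <- Db <- Ck -> Fk
  P5: Vj <- Db <- Ck -> Wc <- Gq -> Fk
  P6: Vj <- Db -> Wc <- Ck -> Fk
  P7: Vj <- Db -> Wc <- Gq -> Fk
Condition 1 (no descendant of Vj in the set): holds — descendants of Vj are {Fk}; none are in {}.
Condition 2 (every backdoor path blocked by {}):
  P1: open — no interior node is in the conditioning set.
  P2: blocked at collider Wc (neither it nor any descendant is in the conditioning set).
  P3: blocked at collider Wc (neither it nor any descendant is in the conditioning set).
  P4: open — no interior node is in the conditioning set.
  P5: blocked at collider Wc (neither it nor any descendant is in the conditioning set).
  P6: blocked at collider Wc (neither it nor any descendant is in the conditioning set).
  P7: blocked at collider Wc (neither it nor any descendant is in the conditioning set).
{} does not satisfy the backdoor criterion.

No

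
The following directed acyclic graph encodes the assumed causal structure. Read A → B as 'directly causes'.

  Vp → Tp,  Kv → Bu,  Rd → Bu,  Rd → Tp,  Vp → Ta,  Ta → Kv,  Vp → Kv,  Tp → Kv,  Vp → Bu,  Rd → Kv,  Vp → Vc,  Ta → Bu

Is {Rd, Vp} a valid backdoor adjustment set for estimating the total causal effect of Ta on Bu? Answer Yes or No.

Backdoor paths from Ta to Bu (paths whose first edge points into Ta):
  P1: Ta <- Vp -> Tp <- Rd -> Kv -> Bu
  P2: Ta <- Vp -> Tp <- Rd -> Bu
  P3: Ta <- Vp -> Tp -> Kv <- Rd -> Bu
  P4: Ta <- Vp -> Tp -> Kv -> Bu
  P5: Ta <- Vp -> Kv <- Rd -> Bu
  P6: Ta <- Vp -> Kv <- Tp <- Rd -> Bu
  P7: Ta <- Vp -> Kv -> Bu
  P8: Ta <- Vp -> Bu
Condition 1 (no descendant of Ta in the set): holds — descendants of Ta are {Bu, Kv}; none are in {Rd, Vp}.
Condition 2 (every backdoor path blocked by {Rd, Vp}):
  P1: blocked at fork node Vp ∈ conditioning set.
  P2: blocked at fork node Vp ∈ conditioning set.
  P3: blocked at fork node Vp ∈ conditioning set.
  P4: blocked at fork node Vp ∈ conditioning set.
  P5: blocked at fork node Vp ∈ conditioning set.
  P6: blocked at fork node Vp ∈ conditioning set.
  P7: blocked at fork node Vp ∈ conditioning set.
  P8: blocked at fork node Vp ∈ conditioning set.
{Rd, Vp} satisfies the backdoor criterion.

Yes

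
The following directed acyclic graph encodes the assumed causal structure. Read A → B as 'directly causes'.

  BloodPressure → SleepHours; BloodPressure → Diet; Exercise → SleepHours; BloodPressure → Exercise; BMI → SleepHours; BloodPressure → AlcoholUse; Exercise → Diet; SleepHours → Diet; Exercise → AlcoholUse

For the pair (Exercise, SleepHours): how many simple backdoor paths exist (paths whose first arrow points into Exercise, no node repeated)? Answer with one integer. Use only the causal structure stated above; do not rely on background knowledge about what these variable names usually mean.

2

A backdoor path from Exercise to SleepHours is any simple undirected path whose first edge points into Exercise (i.e. leaves Exercise via a parent).
Parents of Exercise: {BloodPressure}.
Enumerating:
  P1: Exercise <- BloodPressure -> SleepHours
  P2: Exercise <- BloodPressure -> Diet <- SleepHours
That exhausts the simple backdoor paths. Count: 2.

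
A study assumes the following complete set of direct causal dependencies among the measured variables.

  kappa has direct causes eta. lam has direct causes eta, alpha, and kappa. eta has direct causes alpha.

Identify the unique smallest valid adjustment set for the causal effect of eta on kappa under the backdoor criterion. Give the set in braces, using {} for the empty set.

{}

Variables eligible for adjustment (non-descendants of eta, excluding eta and kappa): {alpha}.
Backdoor paths from eta to kappa:
  P1: eta <- alpha -> lam <- kappa
Each backdoor path contains an unconditioned collider, so every path is already blocked with the empty conditioning set:
  P1: blocked at collider lam (neither it nor any descendant is in the conditioning set).
The empty set is therefore the unique smallest valid set.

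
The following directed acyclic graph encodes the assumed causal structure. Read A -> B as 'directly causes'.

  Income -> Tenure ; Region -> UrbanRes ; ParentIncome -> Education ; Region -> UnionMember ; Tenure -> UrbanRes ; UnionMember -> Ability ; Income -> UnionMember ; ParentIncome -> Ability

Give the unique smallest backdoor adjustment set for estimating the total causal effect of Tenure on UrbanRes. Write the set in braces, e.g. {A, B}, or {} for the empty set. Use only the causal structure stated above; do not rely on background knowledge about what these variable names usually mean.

Variables eligible for adjustment (non-descendants of Tenure, excluding Tenure and UrbanRes): {Ability, Education, Income, ParentIncome, Region, UnionMember}.
Backdoor paths from Tenure to UrbanRes:
  P1: Tenure <- Income -> UnionMember <- Region -> UrbanRes
Each backdoor path contains an unconditioned collider, so every path is already blocked with the empty conditioning set:
  P1: blocked at collider UnionMember (neither it nor any descendant is in the conditioning set).
The empty set is therefore the unique smallest valid set.

{}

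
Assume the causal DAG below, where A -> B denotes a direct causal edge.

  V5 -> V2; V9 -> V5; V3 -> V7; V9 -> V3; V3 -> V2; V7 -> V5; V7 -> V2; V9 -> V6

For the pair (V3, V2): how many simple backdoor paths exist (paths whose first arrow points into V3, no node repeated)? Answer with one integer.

A backdoor path from V3 to V2 is any simple undirected path whose first edge points into V3 (i.e. leaves V3 via a parent).
Parents of V3: {V9}.
Enumerating:
  P1: V3 <- V9 -> V5 <- V7 -> V2
  P2: V3 <- V9 -> V5 -> V2
That exhausts the simple backdoor paths. Count: 2.

2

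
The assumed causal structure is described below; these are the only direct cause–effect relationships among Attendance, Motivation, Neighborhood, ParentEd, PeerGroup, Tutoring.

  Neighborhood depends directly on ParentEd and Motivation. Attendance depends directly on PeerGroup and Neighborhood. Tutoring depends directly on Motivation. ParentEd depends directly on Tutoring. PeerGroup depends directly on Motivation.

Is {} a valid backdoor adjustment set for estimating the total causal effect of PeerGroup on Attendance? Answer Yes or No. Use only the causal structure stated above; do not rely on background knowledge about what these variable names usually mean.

No

Backdoor paths from PeerGroup to Attendance (paths whose first edge points into PeerGroup):
  P1: PeerGroup <- Motivation -> Tutoring -> ParentEd -> Neighborhood -> Attendance
  P2: PeerGroup <- Motivation -> Neighborhood -> Attendance
Condition 1 (no descendant of PeerGroup in the set): holds — descendants of PeerGroup are {Attendance}; none are in {}.
Condition 2 (every backdoor path blocked by {}):
  P1: open — no interior node is in the conditioning set.
  P2: open — no interior node is in the conditioning set.
{} does not satisfy the backdoor criterion.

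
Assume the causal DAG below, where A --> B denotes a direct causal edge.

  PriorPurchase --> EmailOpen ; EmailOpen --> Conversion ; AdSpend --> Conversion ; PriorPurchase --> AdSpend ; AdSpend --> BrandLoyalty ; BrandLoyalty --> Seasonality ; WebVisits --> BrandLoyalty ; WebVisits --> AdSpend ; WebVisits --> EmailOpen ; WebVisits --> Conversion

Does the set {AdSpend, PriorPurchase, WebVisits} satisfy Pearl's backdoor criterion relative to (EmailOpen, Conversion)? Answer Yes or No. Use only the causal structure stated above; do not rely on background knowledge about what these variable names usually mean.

Backdoor paths from EmailOpen to Conversion (paths whose first edge points into EmailOpen):
  P1: EmailOpen <- WebVisits -> AdSpend -> Conversion
  P2: EmailOpen <- WebVisits -> BrandLoyalty <- AdSpend -> Conversion
  P3: EmailOpen <- WebVisits -> Conversion
  P4: EmailOpen <- PriorPurchase -> AdSpend <- WebVisits -> Conversion
  P5: EmailOpen <- PriorPurchase -> AdSpend -> BrandLoyalty <- WebVisits -> Conversion
  P6: EmailOpen <- PriorPurchase -> AdSpend -> Conversion
Condition 1 (no descendant of EmailOpen in the set): holds — descendants of EmailOpen are {Conversion}; none are in {AdSpend, PriorPurchase, WebVisits}.
Condition 2 (every backdoor path blocked by {AdSpend, PriorPurchase, WebVisits}):
  P1: blocked at fork node WebVisits ∈ conditioning set.
  P2: blocked at fork node WebVisits ∈ conditioning set.
  P3: blocked at fork node WebVisits ∈ conditioning set.
  P4: blocked at fork node PriorPurchase ∈ conditioning set.
  P5: blocked at fork node PriorPurchase ∈ conditioning set.
  P6: blocked at fork node PriorPurchase ∈ conditioning set.
{AdSpend, PriorPurchase, WebVisits} satisfies the backdoor criterion.

Yes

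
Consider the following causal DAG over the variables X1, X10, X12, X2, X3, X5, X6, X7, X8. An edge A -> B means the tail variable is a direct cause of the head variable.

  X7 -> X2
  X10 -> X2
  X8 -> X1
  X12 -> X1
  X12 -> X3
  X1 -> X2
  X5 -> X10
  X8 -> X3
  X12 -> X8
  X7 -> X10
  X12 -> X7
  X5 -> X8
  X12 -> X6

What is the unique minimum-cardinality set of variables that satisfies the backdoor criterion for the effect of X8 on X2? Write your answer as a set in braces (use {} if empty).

Variables eligible for adjustment (non-descendants of X8, excluding X8 and X2): {X10, X12, X5, X6, X7}.
Backdoor paths from X8 to X2:
  P1: X8 <- X12 -> X7 -> X10 -> X2
  P2: X8 <- X12 -> X7 -> X2
  P3: X8 <- X12 -> X1 -> X2
  P4: X8 <- X5 -> X10 <- X7 <- X12 -> X1 -> X2
  P5: X8 <- X5 -> X10 <- X7 -> X2
  P6: X8 <- X5 -> X10 -> X2
The empty set is not sufficient: P1 (X8 <- X12 -> X7 -> X10 -> X2) has no collider blocking it and no conditioned non-collider, so it is open.
Try {X12, X5}:
  P1: blocked at fork node X12 ∈ conditioning set.
  P2: blocked at fork node X12 ∈ conditioning set.
  P3: blocked at fork node X12 ∈ conditioning set.
  P4: blocked at fork node X5 ∈ conditioning set.
  P5: blocked at fork node X5 ∈ conditioning set.
  P6: blocked at fork node X5 ∈ conditioning set.
{X12, X5} contains no descendant of X8 and blocks every backdoor path.
Every element of {X12, X5} is needed (dropping X12 leaves P1 open; dropping X5 leaves P6 open), so no proper subset is valid.
Among all size-2 subsets of the eligible variables, only {X12, X5} blocks every backdoor path, so it is the unique smallest valid adjustment set.

{X12, X5}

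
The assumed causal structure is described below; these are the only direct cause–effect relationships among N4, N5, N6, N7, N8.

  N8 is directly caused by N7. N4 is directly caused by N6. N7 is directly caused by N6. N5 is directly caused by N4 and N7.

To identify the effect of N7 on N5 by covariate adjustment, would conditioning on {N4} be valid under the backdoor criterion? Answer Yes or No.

Yes

Backdoor paths from N7 to N5 (paths whose first edge points into N7):
  P1: N7 <- N6 -> N4 -> N5
Condition 1 (no descendant of N7 in the set): holds — descendants of N7 are {N5, N8}; none are in {N4}.
Condition 2 (every backdoor path blocked by {N4}):
  P1: blocked at chain node N4 ∈ conditioning set.
{N4} satisfies the backdoor criterion.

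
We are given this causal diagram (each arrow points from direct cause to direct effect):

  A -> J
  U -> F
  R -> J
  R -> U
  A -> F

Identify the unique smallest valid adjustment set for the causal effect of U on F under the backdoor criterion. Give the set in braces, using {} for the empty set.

{}

Variables eligible for adjustment (non-descendants of U, excluding U and F): {A, J, R}.
Backdoor paths from U to F:
  P1: U <- R -> J <- A -> F
Each backdoor path contains an unconditioned collider, so every path is already blocked with the empty conditioning set:
  P1: blocked at collider J (neither it nor any descendant is in the conditioning set).
The empty set is therefore the unique smallest valid set.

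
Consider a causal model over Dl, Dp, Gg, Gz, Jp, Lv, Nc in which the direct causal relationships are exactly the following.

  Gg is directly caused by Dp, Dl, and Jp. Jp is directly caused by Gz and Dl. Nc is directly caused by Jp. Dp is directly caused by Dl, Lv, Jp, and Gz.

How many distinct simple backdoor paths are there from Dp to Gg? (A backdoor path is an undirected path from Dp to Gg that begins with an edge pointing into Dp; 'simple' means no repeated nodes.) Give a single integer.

6

A backdoor path from Dp to Gg is any simple undirected path whose first edge points into Dp (i.e. leaves Dp via a parent).
Parents of Dp: {Dl, Gz, Jp, Lv}.
Enumerating:
  P1: Dp <- Gz -> Jp <- Dl -> Gg
  P2: Dp <- Gz -> Jp -> Gg
  P3: Dp <- Dl -> Jp -> Gg
  P4: Dp <- Dl -> Gg
  P5: Dp <- Jp <- Dl -> Gg
  P6: Dp <- Jp -> Gg
That exhausts the simple backdoor paths. Count: 6.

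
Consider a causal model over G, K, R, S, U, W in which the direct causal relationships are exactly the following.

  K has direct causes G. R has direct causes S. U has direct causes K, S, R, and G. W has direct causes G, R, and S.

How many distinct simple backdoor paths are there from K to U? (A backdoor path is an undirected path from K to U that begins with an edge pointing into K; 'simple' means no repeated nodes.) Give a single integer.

A backdoor path from K to U is any simple undirected path whose first edge points into K (i.e. leaves K via a parent).
Parents of K: {G}.
Enumerating:
  P1: K <- G -> U
  P2: K <- G -> W <- S -> R -> U
  P3: K <- G -> W <- S -> U
  P4: K <- G -> W <- R <- S -> U
  P5: K <- G -> W <- R -> U
That exhausts the simple backdoor paths. Count: 5.

5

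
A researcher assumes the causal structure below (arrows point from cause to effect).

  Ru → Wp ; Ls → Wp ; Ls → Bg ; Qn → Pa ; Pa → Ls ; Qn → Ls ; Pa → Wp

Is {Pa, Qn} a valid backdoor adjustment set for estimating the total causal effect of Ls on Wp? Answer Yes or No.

Backdoor paths from Ls to Wp (paths whose first edge points into Ls):
  P1: Ls <- Qn -> Pa -> Wp
  P2: Ls <- Pa -> Wp
Condition 1 (no descendant of Ls in the set): holds — descendants of Ls are {Bg, Wp}; none are in {Pa, Qn}.
Condition 2 (every backdoor path blocked by {Pa, Qn}):
  P1: blocked at fork node Qn ∈ conditioning set.
  P2: blocked at fork node Pa ∈ conditioning set.
{Pa, Qn} satisfies the backdoor criterion.

Yes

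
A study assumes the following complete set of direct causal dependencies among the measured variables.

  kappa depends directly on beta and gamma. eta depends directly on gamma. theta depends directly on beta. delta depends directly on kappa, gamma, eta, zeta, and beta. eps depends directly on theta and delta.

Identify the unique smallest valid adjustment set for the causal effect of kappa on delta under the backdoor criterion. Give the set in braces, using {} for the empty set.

Variables eligible for adjustment (non-descendants of kappa, excluding kappa and delta): {beta, eta, gamma, theta, zeta}.
Backdoor paths from kappa to delta:
  P1: kappa <- gamma -> eta -> delta
  P2: kappa <- gamma -> delta
  P3: kappa <- beta -> theta -> eps <- delta
  P4: kappa <- beta -> delta
The empty set is not sufficient: P1 (kappa <- gamma -> eta -> delta) has no collider blocking it and no conditioned non-collider, so it is open.
Try {beta, gamma}:
  P1: blocked at fork node gamma ∈ conditioning set.
  P2: blocked at fork node gamma ∈ conditioning set.
  P3: blocked at fork node beta ∈ conditioning set.
  P4: blocked at fork node beta ∈ conditioning set.
{beta, gamma} contains no descendant of kappa and blocks every backdoor path.
Every element of {beta, gamma} is needed (dropping beta leaves P4 open; dropping gamma leaves P1 open), so no proper subset is valid.
Among all size-2 subsets of the eligible variables, only {beta, gamma} blocks every backdoor path, so it is the unique smallest valid adjustment set.

{beta, gamma}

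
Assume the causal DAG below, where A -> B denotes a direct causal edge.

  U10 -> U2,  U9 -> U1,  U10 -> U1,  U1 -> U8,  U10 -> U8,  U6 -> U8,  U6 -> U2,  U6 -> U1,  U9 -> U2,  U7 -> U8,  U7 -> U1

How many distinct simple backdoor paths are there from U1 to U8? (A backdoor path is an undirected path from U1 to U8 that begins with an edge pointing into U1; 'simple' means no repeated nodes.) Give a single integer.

7

A backdoor path from U1 to U8 is any simple undirected path whose first edge points into U1 (i.e. leaves U1 via a parent).
Parents of U1: {U10, U6, U7, U9}.
Enumerating:
  P1: U1 <- U7 -> U8
  P2: U1 <- U9 -> U2 <- U10 -> U8
  P3: U1 <- U9 -> U2 <- U6 -> U8
  P4: U1 <- U10 -> U2 <- U6 -> U8
  P5: U1 <- U10 -> U8
  P6: U1 <- U6 -> U2 <- U10 -> U8
  P7: U1 <- U6 -> U8
That exhausts the simple backdoor paths. Count: 7.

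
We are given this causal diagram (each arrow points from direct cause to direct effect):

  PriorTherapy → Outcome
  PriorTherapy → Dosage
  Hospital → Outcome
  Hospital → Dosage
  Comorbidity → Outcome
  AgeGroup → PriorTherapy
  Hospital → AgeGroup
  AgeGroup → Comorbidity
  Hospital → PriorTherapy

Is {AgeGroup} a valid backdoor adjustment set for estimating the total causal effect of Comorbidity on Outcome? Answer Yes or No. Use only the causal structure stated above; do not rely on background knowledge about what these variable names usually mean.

Backdoor paths from Comorbidity to Outcome (paths whose first edge points into Comorbidity):
  P1: Comorbidity <- AgeGroup <- Hospital -> PriorTherapy -> Outcome
  P2: Comorbidity <- AgeGroup <- Hospital -> Dosage <- PriorTherapy -> Outcome
  P3: Comorbidity <- AgeGroup <- Hospital -> Outcome
  P4: Comorbidity <- AgeGroup -> PriorTherapy <- Hospital -> Outcome
  P5: Comorbidity <- AgeGroup -> PriorTherapy -> Dosage <- Hospital -> Outcome
  P6: Comorbidity <- AgeGroup -> PriorTherapy -> Outcome
Condition 1 (no descendant of Comorbidity in the set): holds — descendants of Comorbidity are {Outcome}; none are in {AgeGroup}.
Condition 2 (every backdoor path blocked by {AgeGroup}):
  P1: blocked at chain node AgeGroup ∈ conditioning set.
  P2: blocked at chain node AgeGroup ∈ conditioning set.
  P3: blocked at chain node AgeGroup ∈ conditioning set.
  P4: blocked at fork node AgeGroup ∈ conditioning set.
  P5: blocked at fork node AgeGroup ∈ conditioning set.
  P6: blocked at fork node AgeGroup ∈ conditioning set.
{AgeGroup} satisfies the backdoor criterion.

Yes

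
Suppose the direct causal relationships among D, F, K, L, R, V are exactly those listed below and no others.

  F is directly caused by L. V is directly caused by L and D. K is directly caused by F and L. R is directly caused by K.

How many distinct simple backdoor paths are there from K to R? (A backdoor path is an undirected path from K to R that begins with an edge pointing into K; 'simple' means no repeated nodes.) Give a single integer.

A backdoor path from K to R is any simple undirected path whose first edge points into K (i.e. leaves K via a parent).
Parents of K: {F, L}.
No simple path from any parent of K reaches R without revisiting K, so there are no backdoor paths.

0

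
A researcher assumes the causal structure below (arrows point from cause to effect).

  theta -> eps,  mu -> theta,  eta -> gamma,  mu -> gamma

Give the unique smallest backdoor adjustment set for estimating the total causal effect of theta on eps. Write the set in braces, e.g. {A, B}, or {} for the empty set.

Variables eligible for adjustment (non-descendants of theta, excluding theta and eps): {eta, gamma, mu}.
Backdoor paths from theta to eps:
  (none)
With no backdoor paths the empty set already satisfies the criterion, and it is trivially minimal.

{}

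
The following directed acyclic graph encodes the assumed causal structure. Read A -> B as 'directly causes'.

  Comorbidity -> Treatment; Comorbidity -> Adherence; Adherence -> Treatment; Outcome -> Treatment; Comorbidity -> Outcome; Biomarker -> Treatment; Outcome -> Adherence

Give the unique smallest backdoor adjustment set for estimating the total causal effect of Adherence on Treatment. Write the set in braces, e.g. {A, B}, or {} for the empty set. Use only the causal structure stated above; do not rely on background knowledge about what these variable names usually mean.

{Comorbidity, Outcome}

Variables eligible for adjustment (non-descendants of Adherence, excluding Adherence and Treatment): {Biomarker, Comorbidity, Outcome}.
Backdoor paths from Adherence to Treatment:
  P1: Adherence <- Comorbidity -> Outcome -> Treatment
  P2: Adherence <- Comorbidity -> Treatment
  P3: Adherence <- Outcome <- Comorbidity -> Treatment
  P4: Adherence <- Outcome -> Treatment
The empty set is not sufficient: P1 (Adherence <- Comorbidity -> Outcome -> Treatment) has no collider blocking it and no conditioned non-collider, so it is open.
Try {Comorbidity, Outcome}:
  P1: blocked at fork node Comorbidity ∈ conditioning set.
  P2: blocked at fork node Comorbidity ∈ conditioning set.
  P3: blocked at chain node Outcome ∈ conditioning set.
  P4: blocked at fork node Outcome ∈ conditioning set.
{Comorbidity, Outcome} contains no descendant of Adherence and blocks every backdoor path.
Every element of {Comorbidity, Outcome} is needed (dropping Comorbidity leaves P2 open; dropping Outcome leaves P4 open), so no proper subset is valid.
Among all size-2 subsets of the eligible variables, only {Comorbidity, Outcome} blocks every backdoor path, so it is the unique smallest valid adjustment set.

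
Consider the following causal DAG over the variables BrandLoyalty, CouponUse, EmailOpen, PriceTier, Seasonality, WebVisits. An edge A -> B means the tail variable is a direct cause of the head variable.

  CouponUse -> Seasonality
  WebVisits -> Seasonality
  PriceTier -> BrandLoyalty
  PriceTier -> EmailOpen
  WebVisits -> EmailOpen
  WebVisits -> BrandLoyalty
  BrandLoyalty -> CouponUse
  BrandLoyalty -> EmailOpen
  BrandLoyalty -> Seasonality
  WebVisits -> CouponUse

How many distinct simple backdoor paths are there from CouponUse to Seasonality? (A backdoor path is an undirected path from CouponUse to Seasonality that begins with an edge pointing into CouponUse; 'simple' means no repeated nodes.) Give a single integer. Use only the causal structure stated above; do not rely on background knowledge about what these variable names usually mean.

A backdoor path from CouponUse to Seasonality is any simple undirected path whose first edge points into CouponUse (i.e. leaves CouponUse via a parent).
Parents of CouponUse: {BrandLoyalty, WebVisits}.
Enumerating:
  P1: CouponUse <- WebVisits -> BrandLoyalty -> Seasonality
  P2: CouponUse <- WebVisits -> EmailOpen <- PriceTier -> BrandLoyalty -> Seasonality
  P3: CouponUse <- WebVisits -> EmailOpen <- BrandLoyalty -> Seasonality
  P4: CouponUse <- WebVisits -> Seasonality
  P5: CouponUse <- BrandLoyalty <- WebVisits -> Seasonality
  P6: CouponUse <- BrandLoyalty <- PriceTier -> EmailOpen <- WebVisits -> Seasonality
  P7: CouponUse <- BrandLoyalty -> EmailOpen <- WebVisits -> Seasonality
  P8: CouponUse <- BrandLoyalty -> Seasonality
That exhausts the simple backdoor paths. Count: 8.

8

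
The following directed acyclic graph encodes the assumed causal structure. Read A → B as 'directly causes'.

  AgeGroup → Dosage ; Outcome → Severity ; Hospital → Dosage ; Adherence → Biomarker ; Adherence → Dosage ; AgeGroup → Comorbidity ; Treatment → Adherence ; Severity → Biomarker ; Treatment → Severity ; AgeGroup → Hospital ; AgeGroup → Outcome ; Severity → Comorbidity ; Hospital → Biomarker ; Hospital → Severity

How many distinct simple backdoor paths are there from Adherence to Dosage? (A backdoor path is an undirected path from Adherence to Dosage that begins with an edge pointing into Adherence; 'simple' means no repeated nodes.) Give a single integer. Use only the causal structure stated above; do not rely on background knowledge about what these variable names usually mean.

8

A backdoor path from Adherence to Dosage is any simple undirected path whose first edge points into Adherence (i.e. leaves Adherence via a parent).
Parents of Adherence: {Treatment}.
Enumerating:
  P1: Adherence <- Treatment -> Severity <- Outcome <- AgeGroup -> Hospital -> Dosage
  P2: Adherence <- Treatment -> Severity <- Outcome <- AgeGroup -> Dosage
  P3: Adherence <- Treatment -> Severity <- Hospital <- AgeGroup -> Dosage
  P4: Adherence <- Treatment -> Severity <- Hospital -> Dosage
  P5: Adherence <- Treatment -> Severity -> Comorbidity <- AgeGroup -> Hospital -> Dosage
  P6: Adherence <- Treatment -> Severity -> Comorbidity <- AgeGroup -> Dosage
  P7: Adherence <- Treatment -> Severity -> Biomarker <- Hospital <- AgeGroup -> Dosage
  P8: Adherence <- Treatment -> Severity -> Biomarker <- Hospital -> Dosage
That exhausts the simple backdoor paths. Count: 8.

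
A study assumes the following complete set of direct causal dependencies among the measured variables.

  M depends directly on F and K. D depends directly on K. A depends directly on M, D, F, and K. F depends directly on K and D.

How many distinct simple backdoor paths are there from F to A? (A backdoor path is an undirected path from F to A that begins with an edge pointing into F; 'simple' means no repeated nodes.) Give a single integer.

6

A backdoor path from F to A is any simple undirected path whose first edge points into F (i.e. leaves F via a parent).
Parents of F: {D, K}.
Enumerating:
  P1: F <- K -> D -> A
  P2: F <- K -> M -> A
  P3: F <- K -> A
  P4: F <- D <- K -> M -> A
  P5: F <- D <- K -> A
  P6: F <- D -> A
That exhausts the simple backdoor paths. Count: 6.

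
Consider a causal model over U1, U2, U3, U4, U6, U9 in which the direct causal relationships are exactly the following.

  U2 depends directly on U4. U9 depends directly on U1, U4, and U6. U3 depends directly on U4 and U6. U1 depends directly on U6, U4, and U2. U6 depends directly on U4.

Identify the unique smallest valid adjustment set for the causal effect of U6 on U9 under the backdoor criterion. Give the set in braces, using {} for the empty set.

{U4}

Variables eligible for adjustment (non-descendants of U6, excluding U6 and U9): {U2, U4}.
Backdoor paths from U6 to U9:
  P1: U6 <- U4 -> U2 -> U1 -> U9
  P2: U6 <- U4 -> U1 -> U9
  P3: U6 <- U4 -> U9
The empty set is not sufficient: P1 (U6 <- U4 -> U2 -> U1 -> U9) has no collider blocking it and no conditioned non-collider, so it is open.
Try {U4}:
  P1: blocked at fork node U4 ∈ conditioning set.
  P2: blocked at fork node U4 ∈ conditioning set.
  P3: blocked at fork node U4 ∈ conditioning set.
{U4} contains no descendant of U6 and blocks every backdoor path.
No other singleton works — e.g. {U2} leaves P2 open — so {U4} is the unique smallest valid adjustment set.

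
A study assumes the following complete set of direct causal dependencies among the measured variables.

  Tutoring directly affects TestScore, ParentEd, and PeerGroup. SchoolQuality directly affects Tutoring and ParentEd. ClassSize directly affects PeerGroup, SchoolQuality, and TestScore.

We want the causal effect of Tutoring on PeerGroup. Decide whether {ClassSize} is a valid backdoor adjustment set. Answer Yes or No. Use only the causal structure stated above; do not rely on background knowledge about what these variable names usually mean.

Yes

Backdoor paths from Tutoring to PeerGroup (paths whose first edge points into Tutoring):
  P1: Tutoring <- SchoolQuality <- ClassSize -> PeerGroup
Condition 1 (no descendant of Tutoring in the set): holds — descendants of Tutoring are {ParentEd, PeerGroup, TestScore}; none are in {ClassSize}.
Condition 2 (every backdoor path blocked by {ClassSize}):
  P1: blocked at fork node ClassSize ∈ conditioning set.
{ClassSize} satisfies the backdoor criterion.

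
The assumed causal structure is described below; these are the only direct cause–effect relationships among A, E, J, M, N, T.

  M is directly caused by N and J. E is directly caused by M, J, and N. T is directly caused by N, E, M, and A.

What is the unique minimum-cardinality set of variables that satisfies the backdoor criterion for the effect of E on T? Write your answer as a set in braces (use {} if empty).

Variables eligible for adjustment (non-descendants of E, excluding E and T): {A, J, M, N}.
Backdoor paths from E to T:
  P1: E <- N -> M -> T
  P2: E <- N -> T
  P3: E <- J -> M <- N -> T
  P4: E <- J -> M -> T
  P5: E <- M <- N -> T
  P6: E <- M -> T
The empty set is not sufficient: P1 (E <- N -> M -> T) has no collider blocking it and no conditioned non-collider, so it is open.
Try {M, N}:
  P1: blocked at fork node N ∈ conditioning set.
  P2: blocked at fork node N ∈ conditioning set.
  P3: blocked at fork node N ∈ conditioning set.
  P4: blocked at chain node M ∈ conditioning set.
  P5: blocked at chain node M ∈ conditioning set.
  P6: blocked at fork node M ∈ conditioning set.
{M, N} contains no descendant of E and blocks every backdoor path.
Every element of {M, N} is needed (dropping M leaves P4 open; dropping N leaves P2 open), so no proper subset is valid.
Among all size-2 subsets of the eligible variables, only {M, N} blocks every backdoor path, so it is the unique smallest valid adjustment set.

{M, N}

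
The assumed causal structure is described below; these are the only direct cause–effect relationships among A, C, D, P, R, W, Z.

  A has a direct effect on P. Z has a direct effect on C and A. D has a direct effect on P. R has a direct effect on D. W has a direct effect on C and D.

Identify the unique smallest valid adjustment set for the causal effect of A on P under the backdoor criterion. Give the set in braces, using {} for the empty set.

{}

Variables eligible for adjustment (non-descendants of A, excluding A and P): {C, D, R, W, Z}.
Backdoor paths from A to P:
  P1: A <- Z -> C <- W -> D -> P
Each backdoor path contains an unconditioned collider, so every path is already blocked with the empty conditioning set:
  P1: blocked at collider C (neither it nor any descendant is in the conditioning set).
The empty set is therefore the unique smallest valid set.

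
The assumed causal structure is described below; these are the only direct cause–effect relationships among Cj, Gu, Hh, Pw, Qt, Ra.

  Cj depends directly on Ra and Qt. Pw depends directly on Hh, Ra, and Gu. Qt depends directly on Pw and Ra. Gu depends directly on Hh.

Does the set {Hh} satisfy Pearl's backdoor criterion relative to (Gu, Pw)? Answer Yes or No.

Yes

Backdoor paths from Gu to Pw (paths whose first edge points into Gu):
  P1: Gu <- Hh -> Pw
Condition 1 (no descendant of Gu in the set): holds — descendants of Gu are {Cj, Pw, Qt}; none are in {Hh}.
Condition 2 (every backdoor path blocked by {Hh}):
  P1: blocked at fork node Hh ∈ conditioning set.
{Hh} satisfies the backdoor criterion.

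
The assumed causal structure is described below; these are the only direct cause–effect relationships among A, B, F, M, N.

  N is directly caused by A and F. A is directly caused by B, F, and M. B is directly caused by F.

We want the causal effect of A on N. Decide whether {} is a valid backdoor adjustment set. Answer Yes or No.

No

Backdoor paths from A to N (paths whose first edge points into A):
  P1: A <- F -> N
  P2: A <- B <- F -> N
Condition 1 (no descendant of A in the set): holds — descendants of A are {N}; none are in {}.
Condition 2 (every backdoor path blocked by {}):
  P1: open — no interior node is in the conditioning set.
  P2: open — no interior node is in the conditioning set.
{} does not satisfy the backdoor criterion.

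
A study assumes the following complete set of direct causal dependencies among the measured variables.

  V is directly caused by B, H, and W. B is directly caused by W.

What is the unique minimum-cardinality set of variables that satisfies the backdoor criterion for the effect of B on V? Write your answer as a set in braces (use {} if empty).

Variables eligible for adjustment (non-descendants of B, excluding B and V): {H, W}.
Backdoor paths from B to V:
  P1: B <- W -> V
The empty set is not sufficient: P1 (B <- W -> V) has no collider blocking it and no conditioned non-collider, so it is open.
Try {W}:
  P1: blocked at fork node W ∈ conditioning set.
{W} contains no descendant of B and blocks every backdoor path.
No other singleton works — e.g. {H} leaves P1 open — so {W} is the unique smallest valid adjustment set.

{W}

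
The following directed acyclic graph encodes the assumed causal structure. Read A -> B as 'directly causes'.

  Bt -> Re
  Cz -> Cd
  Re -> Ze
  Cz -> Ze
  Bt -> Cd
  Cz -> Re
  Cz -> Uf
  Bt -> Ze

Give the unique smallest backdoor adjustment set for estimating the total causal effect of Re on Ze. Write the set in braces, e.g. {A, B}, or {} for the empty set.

{Bt, Cz}

Variables eligible for adjustment (non-descendants of Re, excluding Re and Ze): {Bt, Cd, Cz, Uf}.
Backdoor paths from Re to Ze:
  P1: Re <- Cz -> Cd <- Bt -> Ze
  P2: Re <- Cz -> Ze
  P3: Re <- Bt -> Cd <- Cz -> Ze
  P4: Re <- Bt -> Ze
The empty set is not sufficient: P2 (Re <- Cz -> Ze) has no collider blocking it and no conditioned non-collider, so it is open.
Try {Bt, Cz}:
  P1: blocked at fork node Cz ∈ conditioning set.
  P2: blocked at fork node Cz ∈ conditioning set.
  P3: blocked at fork node Bt ∈ conditioning set.
  P4: blocked at fork node Bt ∈ conditioning set.
{Bt, Cz} contains no descendant of Re and blocks every backdoor path.
Every element of {Bt, Cz} is needed (dropping Bt leaves P4 open; dropping Cz leaves P2 open), so no proper subset is valid.
Among all size-2 subsets of the eligible variables, only {Bt, Cz} blocks every backdoor path, so it is the unique smallest valid adjustment set.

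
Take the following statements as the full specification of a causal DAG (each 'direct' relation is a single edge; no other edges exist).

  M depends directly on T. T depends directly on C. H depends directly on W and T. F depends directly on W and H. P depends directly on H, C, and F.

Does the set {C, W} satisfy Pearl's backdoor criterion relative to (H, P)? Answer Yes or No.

Yes

Backdoor paths from H to P (paths whose first edge points into H):
  P1: H <- W -> F -> P
  P2: H <- T <- C -> P
Condition 1 (no descendant of H in the set): holds — descendants of H are {F, P}; none are in {C, W}.
Condition 2 (every backdoor path blocked by {C, W}):
  P1: blocked at fork node W ∈ conditioning set.
  P2: blocked at fork node C ∈ conditioning set.
{C, W} satisfies the backdoor criterion.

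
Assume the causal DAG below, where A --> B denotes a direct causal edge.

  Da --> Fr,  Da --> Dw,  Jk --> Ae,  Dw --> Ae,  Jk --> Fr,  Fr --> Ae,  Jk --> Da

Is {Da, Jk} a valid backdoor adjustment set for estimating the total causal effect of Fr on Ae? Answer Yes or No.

Backdoor paths from Fr to Ae (paths whose first edge points into Fr):
  P1: Fr <- Jk -> Da -> Dw -> Ae
  P2: Fr <- Jk -> Ae
  P3: Fr <- Da <- Jk -> Ae
  P4: Fr <- Da -> Dw -> Ae
Condition 1 (no descendant of Fr in the set): holds — descendants of Fr are {Ae}; none are in {Da, Jk}.
Condition 2 (every backdoor path blocked by {Da, Jk}):
  P1: blocked at fork node Jk ∈ conditioning set.
  P2: blocked at fork node Jk ∈ conditioning set.
  P3: blocked at chain node Da ∈ conditioning set.
  P4: blocked at fork node Da ∈ conditioning set.
{Da, Jk} satisfies the backdoor criterion.

Yes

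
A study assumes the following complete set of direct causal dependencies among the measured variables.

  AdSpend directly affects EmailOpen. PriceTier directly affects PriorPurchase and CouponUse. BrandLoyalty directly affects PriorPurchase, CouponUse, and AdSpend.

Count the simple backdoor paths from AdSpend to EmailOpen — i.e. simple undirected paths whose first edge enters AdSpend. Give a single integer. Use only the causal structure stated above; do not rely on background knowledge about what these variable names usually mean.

A backdoor path from AdSpend to EmailOpen is any simple undirected path whose first edge points into AdSpend (i.e. leaves AdSpend via a parent).
Parents of AdSpend: {BrandLoyalty}.
No simple path from any parent of AdSpend reaches EmailOpen without revisiting AdSpend, so there are no backdoor paths.

0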